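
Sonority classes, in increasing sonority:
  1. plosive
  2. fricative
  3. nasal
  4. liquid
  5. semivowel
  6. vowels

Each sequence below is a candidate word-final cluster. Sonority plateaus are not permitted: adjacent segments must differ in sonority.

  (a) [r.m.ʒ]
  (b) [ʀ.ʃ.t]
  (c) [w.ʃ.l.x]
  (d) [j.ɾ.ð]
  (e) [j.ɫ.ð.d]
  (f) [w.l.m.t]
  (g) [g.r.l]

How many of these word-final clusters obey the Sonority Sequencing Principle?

(a) 4-3-2 → obeys
(b) 4-2-1 → obeys
(c) 5-2-4-2 → violates
(d) 5-4-2 → obeys
(e) 5-4-2-1 → obeys
(f) 5-4-3-1 → obeys
(g) 1-4-4 → violates

5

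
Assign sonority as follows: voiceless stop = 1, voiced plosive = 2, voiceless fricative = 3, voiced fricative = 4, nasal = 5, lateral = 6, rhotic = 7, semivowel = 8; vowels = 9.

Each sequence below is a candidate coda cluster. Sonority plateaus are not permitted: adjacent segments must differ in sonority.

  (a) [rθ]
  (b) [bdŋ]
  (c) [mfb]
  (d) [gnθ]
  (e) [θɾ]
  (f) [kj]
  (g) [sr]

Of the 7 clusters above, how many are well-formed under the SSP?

2

(a) 7-3 → obeys
(b) 2-2-5 → violates
(c) 5-3-2 → obeys
(d) 2-5-3 → violates
(e) 3-7 → violates
(f) 1-8 → violates
(g) 3-7 → violates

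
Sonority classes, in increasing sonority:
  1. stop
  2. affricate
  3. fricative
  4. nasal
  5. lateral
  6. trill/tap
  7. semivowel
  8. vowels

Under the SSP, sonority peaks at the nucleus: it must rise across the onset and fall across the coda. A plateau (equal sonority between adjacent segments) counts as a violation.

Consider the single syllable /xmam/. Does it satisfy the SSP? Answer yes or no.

yes

Onset: /x/ is a fricative (sonority 3), /m/ is a nasal (sonority 4); then the nucleus /a/ (sonority 8).
Onset profile 3-4-8 — rises to the nucleus.
Coda: /m/ is a nasal (sonority 4).
Coda profile 8-4 — falls from the nucleus.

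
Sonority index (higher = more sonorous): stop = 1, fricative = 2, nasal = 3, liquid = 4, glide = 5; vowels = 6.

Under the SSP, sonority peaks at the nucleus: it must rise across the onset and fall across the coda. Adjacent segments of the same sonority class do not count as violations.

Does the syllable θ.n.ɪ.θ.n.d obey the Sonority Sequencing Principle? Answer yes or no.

no

Onset: /θ/ is a fricative (sonority 2), /n/ is a nasal (sonority 3); then the nucleus /ɪ/ (sonority 6).
Onset profile 2-3-6 — rises to the nucleus.
Coda: /θ/ is a fricative (sonority 2), /n/ is a nasal (sonority 3), /d/ is a stop (sonority 1).
Coda profile 6-2-3-1 — does not fall throughout.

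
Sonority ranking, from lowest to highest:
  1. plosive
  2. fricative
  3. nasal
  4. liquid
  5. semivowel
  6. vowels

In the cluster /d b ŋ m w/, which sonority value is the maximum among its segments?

5

/d/ — plosive, sonority 1.
/b/ — plosive, sonority 1.
/ŋ/ — nasal, sonority 3.
/m/ — nasal, sonority 3.
/w/ — semivowel, sonority 5.
The maximum is 5.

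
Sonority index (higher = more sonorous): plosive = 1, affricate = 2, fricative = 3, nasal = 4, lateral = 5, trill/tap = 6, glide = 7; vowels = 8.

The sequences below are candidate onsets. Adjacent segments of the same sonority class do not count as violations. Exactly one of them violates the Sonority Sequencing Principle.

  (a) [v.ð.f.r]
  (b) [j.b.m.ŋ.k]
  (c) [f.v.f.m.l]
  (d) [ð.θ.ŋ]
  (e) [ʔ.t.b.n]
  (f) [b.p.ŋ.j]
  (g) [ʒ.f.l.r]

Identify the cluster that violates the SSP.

b

(a) 3-3-3-6 → obeys
(b) 7-1-4-4-1 → violates
(c) 3-3-3-4-5 → obeys
(d) 3-3-4 → obeys
(e) 1-1-1-4 → obeys
(f) 1-1-4-7 → obeys
(g) 3-3-5-6 → obeys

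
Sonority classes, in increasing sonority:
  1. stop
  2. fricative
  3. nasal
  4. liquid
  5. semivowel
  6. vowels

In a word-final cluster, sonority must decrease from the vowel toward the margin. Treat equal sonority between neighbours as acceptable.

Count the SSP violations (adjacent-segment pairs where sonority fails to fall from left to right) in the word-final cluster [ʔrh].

/ʔ/ is a stop (sonority 1).
/r/ is a liquid (sonority 4).
/h/ is a fricative (sonority 2).
/ʔ/→/r/: 1→4 (does not fall) — violation.
/r/→/h/: 4→2 (falls) — ok.

1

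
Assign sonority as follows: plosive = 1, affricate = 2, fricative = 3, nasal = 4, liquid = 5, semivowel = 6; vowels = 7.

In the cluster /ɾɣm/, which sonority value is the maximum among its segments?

/ɾ/ — liquid, sonority 5.
/ɣ/ — fricative, sonority 3.
/m/ — nasal, sonority 4.
The maximum is 5.

5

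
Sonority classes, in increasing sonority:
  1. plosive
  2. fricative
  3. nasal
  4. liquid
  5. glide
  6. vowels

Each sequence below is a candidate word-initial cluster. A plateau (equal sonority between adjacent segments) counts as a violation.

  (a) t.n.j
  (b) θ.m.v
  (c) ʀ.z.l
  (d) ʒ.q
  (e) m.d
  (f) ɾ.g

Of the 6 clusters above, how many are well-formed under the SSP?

1

(a) 1-3-5 → obeys
(b) 2-3-2 → violates
(c) 4-2-4 → violates
(d) 2-1 → violates
(e) 3-1 → violates
(f) 4-1 → violates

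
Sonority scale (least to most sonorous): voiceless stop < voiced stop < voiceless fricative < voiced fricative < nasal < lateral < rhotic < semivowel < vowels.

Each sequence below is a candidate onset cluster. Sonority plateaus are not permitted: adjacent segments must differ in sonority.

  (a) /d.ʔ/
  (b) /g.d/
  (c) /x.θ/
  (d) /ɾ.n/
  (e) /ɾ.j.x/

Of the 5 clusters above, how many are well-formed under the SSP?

0

(a) 2-1 → violates
(b) 2-2 → violates
(c) 3-3 → violates
(d) 7-5 → violates
(e) 7-8-3 → violates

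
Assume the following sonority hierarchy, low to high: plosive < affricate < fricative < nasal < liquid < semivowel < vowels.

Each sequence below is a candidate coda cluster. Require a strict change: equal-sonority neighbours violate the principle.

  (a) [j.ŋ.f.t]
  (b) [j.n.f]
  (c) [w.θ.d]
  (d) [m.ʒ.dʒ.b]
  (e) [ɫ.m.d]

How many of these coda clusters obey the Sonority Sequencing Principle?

(a) sonority 6-4-3-1: well-formed.
(b) sonority 6-4-3: well-formed.
(c) sonority 6-3-1: well-formed.
(d) sonority 4-3-2-1: well-formed.
(e) sonority 5-4-1: well-formed.

5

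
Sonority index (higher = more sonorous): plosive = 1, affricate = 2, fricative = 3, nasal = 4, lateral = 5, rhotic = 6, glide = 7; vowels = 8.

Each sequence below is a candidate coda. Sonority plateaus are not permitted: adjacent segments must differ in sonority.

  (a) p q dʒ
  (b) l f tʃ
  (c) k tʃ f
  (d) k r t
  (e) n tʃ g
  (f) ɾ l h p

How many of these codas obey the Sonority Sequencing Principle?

3

(a) sonority 1-1-2: ill-formed.
(b) sonority 5-3-2: well-formed.
(c) sonority 1-2-3: ill-formed.
(d) sonority 1-6-1: ill-formed.
(e) sonority 4-2-1: well-formed.
(f) sonority 6-5-3-1: well-formed.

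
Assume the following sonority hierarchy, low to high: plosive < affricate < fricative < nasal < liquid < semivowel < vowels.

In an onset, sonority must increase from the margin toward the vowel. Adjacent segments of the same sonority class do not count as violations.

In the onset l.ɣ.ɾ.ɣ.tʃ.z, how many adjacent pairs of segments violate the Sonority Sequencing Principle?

/l/ is a liquid (sonority 5).
/ɣ/ is a fricative (sonority 3).
/ɾ/ is a liquid (sonority 5).
/ɣ/ is a fricative (sonority 3).
/tʃ/ is an affricate (sonority 2).
/z/ is a fricative (sonority 3).
/l/→/ɣ/: 5→3 (does not rise) — violation.
/ɣ/→/ɾ/: 3→5 (rises) — ok.
/ɾ/→/ɣ/: 5→3 (does not rise) — violation.
/ɣ/→/tʃ/: 3→2 (does not rise) — violation.
/tʃ/→/z/: 2→3 (rises) — ok.

3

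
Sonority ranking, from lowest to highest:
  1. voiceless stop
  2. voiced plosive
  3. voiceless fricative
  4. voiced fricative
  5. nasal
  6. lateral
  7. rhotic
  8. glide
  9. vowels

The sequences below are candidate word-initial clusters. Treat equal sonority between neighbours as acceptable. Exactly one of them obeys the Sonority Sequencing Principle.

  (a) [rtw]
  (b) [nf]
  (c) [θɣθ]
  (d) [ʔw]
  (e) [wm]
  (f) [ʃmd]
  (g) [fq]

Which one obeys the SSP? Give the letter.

d

(a) [rtw]: profile 7-1-8 — violates.
(b) [nf]: profile 5-3 — violates.
(c) [θɣθ]: profile 3-4-3 — violates.
(d) [ʔw]: profile 1-8 — obeys.
(e) [wm]: profile 8-5 — violates.
(f) [ʃmd]: profile 3-5-2 — violates.
(g) [fq]: profile 3-1 — violates.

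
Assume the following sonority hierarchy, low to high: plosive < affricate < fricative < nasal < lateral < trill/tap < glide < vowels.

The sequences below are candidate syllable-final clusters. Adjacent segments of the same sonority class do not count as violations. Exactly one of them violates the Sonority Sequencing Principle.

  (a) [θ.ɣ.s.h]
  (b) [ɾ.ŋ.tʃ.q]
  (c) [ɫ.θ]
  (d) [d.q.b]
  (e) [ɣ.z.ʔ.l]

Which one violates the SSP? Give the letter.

e

(a) [θ.ɣ.s.h]: profile 3-3-3-3 — obeys.
(b) [ɾ.ŋ.tʃ.q]: profile 6-4-2-1 — obeys.
(c) [ɫ.θ]: profile 5-3 — obeys.
(d) [d.q.b]: profile 1-1-1 — obeys.
(e) [ɣ.z.ʔ.l]: profile 3-3-1-5 — violates.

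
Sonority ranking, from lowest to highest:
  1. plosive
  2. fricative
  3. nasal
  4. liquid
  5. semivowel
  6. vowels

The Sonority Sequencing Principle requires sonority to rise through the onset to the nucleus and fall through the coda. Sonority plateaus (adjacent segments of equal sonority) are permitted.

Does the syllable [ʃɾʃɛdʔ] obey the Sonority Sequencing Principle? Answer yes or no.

no

Onset: /ʃ/ is a fricative (sonority 2), /ɾ/ is a liquid (sonority 4), /ʃ/ is a fricative (sonority 2); then the nucleus /ɛ/ (sonority 6).
Onset profile 2-4-2-6 — does not rise throughout.
Coda: /d/ is a plosive (sonority 1), /ʔ/ is a plosive (sonority 1).
Coda profile 6-1-1 — falls from the nucleus.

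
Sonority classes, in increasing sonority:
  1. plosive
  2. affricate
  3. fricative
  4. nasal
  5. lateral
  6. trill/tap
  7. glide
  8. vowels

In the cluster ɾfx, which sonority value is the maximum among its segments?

6

/ɾ/ is a trill/tap (sonority 6).
/f/ is a fricative (sonority 3).
/x/ is a fricative (sonority 3).
The maximum is 6.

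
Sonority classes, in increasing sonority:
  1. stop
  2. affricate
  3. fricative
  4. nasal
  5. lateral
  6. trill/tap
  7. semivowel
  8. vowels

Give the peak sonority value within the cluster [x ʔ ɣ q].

/x/ is a fricative (sonority 3).
/ʔ/ is a stop (sonority 1).
/ɣ/ is a fricative (sonority 3).
/q/ is a stop (sonority 1).
The maximum is 3.

3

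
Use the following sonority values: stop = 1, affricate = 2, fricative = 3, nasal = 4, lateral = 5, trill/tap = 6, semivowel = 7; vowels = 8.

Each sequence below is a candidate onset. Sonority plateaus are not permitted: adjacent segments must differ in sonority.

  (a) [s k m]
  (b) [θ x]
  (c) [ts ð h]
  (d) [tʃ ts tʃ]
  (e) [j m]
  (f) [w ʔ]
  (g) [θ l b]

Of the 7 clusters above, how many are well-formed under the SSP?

0

(a) 3-1-4 → violates
(b) 3-3 → violates
(c) 2-3-3 → violates
(d) 2-2-2 → violates
(e) 7-4 → violates
(f) 7-1 → violates
(g) 3-5-1 → violates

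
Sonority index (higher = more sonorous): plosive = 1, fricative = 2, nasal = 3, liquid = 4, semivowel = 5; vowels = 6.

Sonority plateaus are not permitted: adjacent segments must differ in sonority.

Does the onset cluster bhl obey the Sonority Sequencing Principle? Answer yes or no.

yes

/b/ is a plosive (sonority 1).
/h/ is a fricative (sonority 2).
/l/ is a liquid (sonority 4).
The profile 1-2-4 strictly rises, so the onset cluster satisfies the SSP.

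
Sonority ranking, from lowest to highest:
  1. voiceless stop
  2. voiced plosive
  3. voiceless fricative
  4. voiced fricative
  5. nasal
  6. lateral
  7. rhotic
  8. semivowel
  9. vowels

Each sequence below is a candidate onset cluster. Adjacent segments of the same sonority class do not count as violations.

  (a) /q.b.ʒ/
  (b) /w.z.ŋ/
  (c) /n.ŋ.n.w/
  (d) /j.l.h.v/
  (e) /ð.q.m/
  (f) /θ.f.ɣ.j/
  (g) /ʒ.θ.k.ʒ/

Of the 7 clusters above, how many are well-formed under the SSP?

(a) sonority 1-2-4: well-formed.
(b) sonority 8-4-5: ill-formed.
(c) sonority 5-5-5-8: well-formed.
(d) sonority 8-6-3-4: ill-formed.
(e) sonority 4-1-5: ill-formed.
(f) sonority 3-3-4-8: well-formed.
(g) sonority 4-3-1-4: ill-formed.

3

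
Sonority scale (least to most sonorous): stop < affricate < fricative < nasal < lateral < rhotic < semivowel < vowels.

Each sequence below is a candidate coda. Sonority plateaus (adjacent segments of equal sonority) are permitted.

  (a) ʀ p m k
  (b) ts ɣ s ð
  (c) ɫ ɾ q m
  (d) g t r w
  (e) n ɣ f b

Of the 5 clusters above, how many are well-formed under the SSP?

1

(a) 6-1-4-1 → violates
(b) 2-3-3-3 → violates
(c) 5-6-1-4 → violates
(d) 1-1-6-7 → violates
(e) 4-3-3-1 → obeys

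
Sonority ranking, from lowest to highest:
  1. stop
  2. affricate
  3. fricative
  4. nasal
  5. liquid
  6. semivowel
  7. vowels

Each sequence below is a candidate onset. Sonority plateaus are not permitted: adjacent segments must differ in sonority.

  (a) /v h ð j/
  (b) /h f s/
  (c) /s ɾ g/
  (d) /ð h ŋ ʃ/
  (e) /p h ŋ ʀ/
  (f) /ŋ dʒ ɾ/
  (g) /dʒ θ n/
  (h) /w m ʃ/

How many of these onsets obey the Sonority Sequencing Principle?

2

(a) /v h ð j/: profile 3-3-3-6 — violates.
(b) /h f s/: profile 3-3-3 — violates.
(c) /s ɾ g/: profile 3-5-1 — violates.
(d) /ð h ŋ ʃ/: profile 3-3-4-3 — violates.
(e) /p h ŋ ʀ/: profile 1-3-4-5 — obeys.
(f) /ŋ dʒ ɾ/: profile 4-2-5 — violates.
(g) /dʒ θ n/: profile 2-3-4 — obeys.
(h) /w m ʃ/: profile 6-4-3 — violates.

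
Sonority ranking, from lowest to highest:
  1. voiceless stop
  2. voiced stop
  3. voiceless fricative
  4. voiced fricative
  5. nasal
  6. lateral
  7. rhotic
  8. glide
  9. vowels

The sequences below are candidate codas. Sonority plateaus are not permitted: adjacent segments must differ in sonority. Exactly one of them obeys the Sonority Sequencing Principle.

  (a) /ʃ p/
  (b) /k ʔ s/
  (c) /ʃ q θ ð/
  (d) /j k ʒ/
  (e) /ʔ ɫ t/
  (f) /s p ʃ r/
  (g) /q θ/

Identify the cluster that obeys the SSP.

a

(a) /ʃ p/: profile 3-1 — obeys.
(b) /k ʔ s/: profile 1-1-3 — violates.
(c) /ʃ q θ ð/: profile 3-1-3-4 — violates.
(d) /j k ʒ/: profile 8-1-4 — violates.
(e) /ʔ ɫ t/: profile 1-6-1 — violates.
(f) /s p ʃ r/: profile 3-1-3-7 — violates.
(g) /q θ/: profile 1-3 — violates.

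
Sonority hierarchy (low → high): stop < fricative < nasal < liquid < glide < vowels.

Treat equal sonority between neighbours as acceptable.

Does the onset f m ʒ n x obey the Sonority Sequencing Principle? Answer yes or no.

/f/: fricative = 2.
/m/: nasal = 3.
/ʒ/: fricative = 2.
/n/: nasal = 3.
/x/: fricative = 2.
The profile is 2-3-2-3-2. Between /m/ (3) and /ʒ/ (2) sonority does not rise, so the cluster violates the SSP.

no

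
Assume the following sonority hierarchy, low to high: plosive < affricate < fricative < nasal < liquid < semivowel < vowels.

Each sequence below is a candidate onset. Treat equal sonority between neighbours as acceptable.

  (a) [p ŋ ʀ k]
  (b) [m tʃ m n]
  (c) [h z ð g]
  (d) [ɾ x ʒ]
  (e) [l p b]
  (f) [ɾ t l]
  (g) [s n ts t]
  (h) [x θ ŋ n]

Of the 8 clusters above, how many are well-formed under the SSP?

(a) [p ŋ ʀ k]: profile 1-4-5-1 — violates.
(b) [m tʃ m n]: profile 4-2-4-4 — violates.
(c) [h z ð g]: profile 3-3-3-1 — violates.
(d) [ɾ x ʒ]: profile 5-3-3 — violates.
(e) [l p b]: profile 5-1-1 — violates.
(f) [ɾ t l]: profile 5-1-5 — violates.
(g) [s n ts t]: profile 3-4-2-1 — violates.
(h) [x θ ŋ n]: profile 3-3-4-4 — obeys.

1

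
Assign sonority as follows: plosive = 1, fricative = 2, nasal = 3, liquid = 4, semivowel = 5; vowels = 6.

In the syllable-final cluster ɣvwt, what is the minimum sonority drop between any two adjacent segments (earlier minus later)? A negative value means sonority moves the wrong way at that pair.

/ɣ/ — fricative, sonority 2.
/v/ — fricative, sonority 2.
/w/ — semivowel, sonority 5.
/t/ — plosive, sonority 1.
/ɣ/→/v/: change +0.
/v/→/w/: change -3.
/w/→/t/: change +4.
Minimum = -3.

-3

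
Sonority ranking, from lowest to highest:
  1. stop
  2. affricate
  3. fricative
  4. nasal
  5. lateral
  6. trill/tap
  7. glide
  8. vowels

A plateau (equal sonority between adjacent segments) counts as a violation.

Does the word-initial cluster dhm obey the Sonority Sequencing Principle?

yes

/d/ is a stop (sonority 1).
/h/ is a fricative (sonority 3).
/m/ is a nasal (sonority 4).
The profile 1-3-4 strictly rises, so the word-initial cluster satisfies the SSP.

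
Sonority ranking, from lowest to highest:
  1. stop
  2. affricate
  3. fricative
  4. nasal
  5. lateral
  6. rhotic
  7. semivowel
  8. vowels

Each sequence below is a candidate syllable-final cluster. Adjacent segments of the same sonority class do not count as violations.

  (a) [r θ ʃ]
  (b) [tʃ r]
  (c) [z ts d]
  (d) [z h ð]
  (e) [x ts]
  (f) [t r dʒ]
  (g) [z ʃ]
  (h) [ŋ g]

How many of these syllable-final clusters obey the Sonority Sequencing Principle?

6

(a) sonority 6-3-3: well-formed.
(b) sonority 2-6: ill-formed.
(c) sonority 3-2-1: well-formed.
(d) sonority 3-3-3: well-formed.
(e) sonority 3-2: well-formed.
(f) sonority 1-6-2: ill-formed.
(g) sonority 3-3: well-formed.
(h) sonority 4-1: well-formed.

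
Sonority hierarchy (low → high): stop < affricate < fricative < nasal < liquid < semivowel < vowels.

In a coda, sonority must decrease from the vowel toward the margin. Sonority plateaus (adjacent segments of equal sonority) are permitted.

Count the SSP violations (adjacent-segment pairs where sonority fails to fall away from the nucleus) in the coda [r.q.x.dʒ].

/r/: liquid = 5.
/q/: stop = 1.
/x/: fricative = 3.
/dʒ/: affricate = 2.
/r/→/q/: 5→1 (falls) — ok.
/q/→/x/: 1→3 (does not fall) — violation.
/x/→/dʒ/: 3→2 (falls) — ok.

1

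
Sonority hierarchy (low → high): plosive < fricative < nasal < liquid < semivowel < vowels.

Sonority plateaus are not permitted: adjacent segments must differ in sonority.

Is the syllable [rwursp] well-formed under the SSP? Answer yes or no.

yes

Onset: /r/ is a liquid (sonority 4), /w/ is a semivowel (sonority 5); then the nucleus /u/ (sonority 6).
Onset profile 4-5-6 — rises to the nucleus.
Coda: /r/ is a liquid (sonority 4), /s/ is a fricative (sonority 2), /p/ is a plosive (sonority 1).
Coda profile 6-4-2-1 — falls from the nucleus.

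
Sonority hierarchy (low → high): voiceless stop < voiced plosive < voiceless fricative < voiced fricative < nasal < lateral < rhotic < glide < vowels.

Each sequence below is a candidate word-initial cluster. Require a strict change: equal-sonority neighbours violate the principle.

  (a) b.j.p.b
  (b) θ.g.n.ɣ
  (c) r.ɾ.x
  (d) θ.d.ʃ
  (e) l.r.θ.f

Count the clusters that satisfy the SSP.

(a) b.j.p.b: profile 2-8-1-2 — violates.
(b) θ.g.n.ɣ: profile 3-2-5-4 — violates.
(c) r.ɾ.x: profile 7-7-3 — violates.
(d) θ.d.ʃ: profile 3-2-3 — violates.
(e) l.r.θ.f: profile 6-7-3-3 — violates.

0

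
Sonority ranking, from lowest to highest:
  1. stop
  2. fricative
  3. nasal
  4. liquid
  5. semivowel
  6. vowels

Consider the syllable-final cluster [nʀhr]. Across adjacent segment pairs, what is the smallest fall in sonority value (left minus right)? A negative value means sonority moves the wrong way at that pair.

-2

/n/ is a nasal (sonority 3).
/ʀ/ is a liquid (sonority 4).
/h/ is a fricative (sonority 2).
/r/ is a liquid (sonority 4).
/n/→/ʀ/: change -1.
/ʀ/→/h/: change +2.
/h/→/r/: change -2.
Minimum = -2.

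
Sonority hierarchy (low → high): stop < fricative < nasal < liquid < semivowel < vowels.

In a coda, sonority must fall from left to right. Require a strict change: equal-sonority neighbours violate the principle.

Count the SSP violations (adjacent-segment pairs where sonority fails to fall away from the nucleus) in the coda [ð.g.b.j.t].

2

/ð/ — fricative, sonority 2.
/g/ — stop, sonority 1.
/b/ — stop, sonority 1.
/j/ — semivowel, sonority 5.
/t/ — stop, sonority 1.
/ð/→/g/: 2→1 (falls) — ok.
/g/→/b/: 1→1 (plateau) — violation.
/b/→/j/: 1→5 (does not fall) — violation.
/j/→/t/: 5→1 (falls) — ok.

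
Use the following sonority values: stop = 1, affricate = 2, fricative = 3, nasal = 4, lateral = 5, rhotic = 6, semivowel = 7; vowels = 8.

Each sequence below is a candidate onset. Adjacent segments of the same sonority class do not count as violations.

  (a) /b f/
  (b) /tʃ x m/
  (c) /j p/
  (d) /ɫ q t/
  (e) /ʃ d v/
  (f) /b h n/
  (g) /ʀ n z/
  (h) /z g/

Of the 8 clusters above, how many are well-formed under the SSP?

(a) /b f/: profile 1-3 — obeys.
(b) /tʃ x m/: profile 2-3-4 — obeys.
(c) /j p/: profile 7-1 — violates.
(d) /ɫ q t/: profile 5-1-1 — violates.
(e) /ʃ d v/: profile 3-1-3 — violates.
(f) /b h n/: profile 1-3-4 — obeys.
(g) /ʀ n z/: profile 6-4-3 — violates.
(h) /z g/: profile 3-1 — violates.

3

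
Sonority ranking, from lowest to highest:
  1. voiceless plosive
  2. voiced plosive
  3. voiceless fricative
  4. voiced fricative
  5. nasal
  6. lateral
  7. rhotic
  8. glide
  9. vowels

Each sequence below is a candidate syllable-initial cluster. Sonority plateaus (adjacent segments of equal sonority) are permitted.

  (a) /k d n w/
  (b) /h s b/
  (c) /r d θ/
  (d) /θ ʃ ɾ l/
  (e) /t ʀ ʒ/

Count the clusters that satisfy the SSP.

(a) sonority 1-2-5-8: well-formed.
(b) sonority 3-3-2: ill-formed.
(c) sonority 7-2-3: ill-formed.
(d) sonority 3-3-7-6: ill-formed.
(e) sonority 1-7-4: ill-formed.

1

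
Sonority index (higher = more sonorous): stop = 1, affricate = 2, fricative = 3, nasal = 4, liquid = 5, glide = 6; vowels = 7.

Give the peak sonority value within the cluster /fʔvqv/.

/f/: fricative = 3.
/ʔ/: stop = 1.
/v/: fricative = 3.
/q/: stop = 1.
/v/: fricative = 3.
The maximum is 3.

3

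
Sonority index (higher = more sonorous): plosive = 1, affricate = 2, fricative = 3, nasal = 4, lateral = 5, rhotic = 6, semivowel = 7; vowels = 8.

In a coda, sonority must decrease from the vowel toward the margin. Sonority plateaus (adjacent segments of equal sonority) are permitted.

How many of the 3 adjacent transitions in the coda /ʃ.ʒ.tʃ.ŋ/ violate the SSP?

1

/ʃ/: fricative = 3.
/ʒ/: fricative = 3.
/tʃ/: affricate = 2.
/ŋ/: nasal = 4.
/ʃ/→/ʒ/: 3→3 (plateau, allowed) — ok.
/ʒ/→/tʃ/: 3→2 (falls) — ok.
/tʃ/→/ŋ/: 2→4 (does not fall) — violation.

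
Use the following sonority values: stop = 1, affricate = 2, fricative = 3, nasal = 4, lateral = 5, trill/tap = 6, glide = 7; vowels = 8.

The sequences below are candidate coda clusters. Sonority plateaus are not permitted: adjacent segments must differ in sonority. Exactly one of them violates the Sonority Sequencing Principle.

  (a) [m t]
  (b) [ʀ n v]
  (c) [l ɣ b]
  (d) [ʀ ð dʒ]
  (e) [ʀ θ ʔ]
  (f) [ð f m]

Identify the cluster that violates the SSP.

(a) 4-1 → obeys
(b) 6-4-3 → obeys
(c) 5-3-1 → obeys
(d) 6-3-2 → obeys
(e) 6-3-1 → obeys
(f) 3-3-4 → violates

f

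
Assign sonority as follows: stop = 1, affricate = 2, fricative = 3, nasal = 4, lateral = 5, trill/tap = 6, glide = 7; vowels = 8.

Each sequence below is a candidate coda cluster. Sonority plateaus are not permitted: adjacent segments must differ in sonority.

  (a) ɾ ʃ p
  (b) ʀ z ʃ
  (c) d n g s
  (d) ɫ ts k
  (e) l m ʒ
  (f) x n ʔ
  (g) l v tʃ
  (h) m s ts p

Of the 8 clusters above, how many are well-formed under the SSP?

(a) sonority 6-3-1: well-formed.
(b) sonority 6-3-3: ill-formed.
(c) sonority 1-4-1-3: ill-formed.
(d) sonority 5-2-1: well-formed.
(e) sonority 5-4-3: well-formed.
(f) sonority 3-4-1: ill-formed.
(g) sonority 5-3-2: well-formed.
(h) sonority 4-3-2-1: well-formed.

5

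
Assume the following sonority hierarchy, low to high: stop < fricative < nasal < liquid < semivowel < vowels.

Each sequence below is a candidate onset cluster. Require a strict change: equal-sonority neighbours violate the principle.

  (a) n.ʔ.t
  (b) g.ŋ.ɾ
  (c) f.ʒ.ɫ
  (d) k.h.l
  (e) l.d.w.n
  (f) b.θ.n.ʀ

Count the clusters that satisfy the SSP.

3

(a) n.ʔ.t: profile 3-1-1 — violates.
(b) g.ŋ.ɾ: profile 1-3-4 — obeys.
(c) f.ʒ.ɫ: profile 2-2-4 — violates.
(d) k.h.l: profile 1-2-4 — obeys.
(e) l.d.w.n: profile 4-1-5-3 — violates.
(f) b.θ.n.ʀ: profile 1-2-3-4 — obeys.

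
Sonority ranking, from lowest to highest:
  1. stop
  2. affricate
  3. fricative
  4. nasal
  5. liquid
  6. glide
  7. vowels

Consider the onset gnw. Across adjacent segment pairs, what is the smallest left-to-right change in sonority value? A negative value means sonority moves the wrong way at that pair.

2

/g/: stop = 1.
/n/: nasal = 4.
/w/: glide = 6.
/g/→/n/: change +3.
/n/→/w/: change +2.
Minimum = 2.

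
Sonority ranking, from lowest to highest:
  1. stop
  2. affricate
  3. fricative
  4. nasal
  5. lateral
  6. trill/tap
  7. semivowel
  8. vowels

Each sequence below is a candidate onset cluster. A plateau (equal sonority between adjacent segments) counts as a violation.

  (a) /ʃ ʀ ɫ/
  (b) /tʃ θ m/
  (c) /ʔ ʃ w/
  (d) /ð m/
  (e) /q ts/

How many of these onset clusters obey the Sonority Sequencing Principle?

4

(a) sonority 3-6-5: ill-formed.
(b) sonority 2-3-4: well-formed.
(c) sonority 1-3-7: well-formed.
(d) sonority 3-4: well-formed.
(e) sonority 1-2: well-formed.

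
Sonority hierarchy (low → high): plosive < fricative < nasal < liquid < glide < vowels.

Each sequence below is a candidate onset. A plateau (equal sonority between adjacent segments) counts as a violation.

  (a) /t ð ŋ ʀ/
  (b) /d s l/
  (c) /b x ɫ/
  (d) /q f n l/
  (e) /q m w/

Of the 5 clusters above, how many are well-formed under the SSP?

5

(a) 1-2-3-4 → obeys
(b) 1-2-4 → obeys
(c) 1-2-4 → obeys
(d) 1-2-3-4 → obeys
(e) 1-3-5 → obeys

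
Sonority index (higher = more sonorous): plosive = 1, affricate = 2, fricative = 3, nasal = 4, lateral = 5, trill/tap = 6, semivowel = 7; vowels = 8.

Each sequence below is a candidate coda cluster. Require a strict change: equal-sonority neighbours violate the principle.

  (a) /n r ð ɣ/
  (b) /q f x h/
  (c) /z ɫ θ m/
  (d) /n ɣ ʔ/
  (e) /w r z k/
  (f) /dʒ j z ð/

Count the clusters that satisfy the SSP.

2

(a) /n r ð ɣ/: profile 4-6-3-3 — violates.
(b) /q f x h/: profile 1-3-3-3 — violates.
(c) /z ɫ θ m/: profile 3-5-3-4 — violates.
(d) /n ɣ ʔ/: profile 4-3-1 — obeys.
(e) /w r z k/: profile 7-6-3-1 — obeys.
(f) /dʒ j z ð/: profile 2-7-3-3 — violates.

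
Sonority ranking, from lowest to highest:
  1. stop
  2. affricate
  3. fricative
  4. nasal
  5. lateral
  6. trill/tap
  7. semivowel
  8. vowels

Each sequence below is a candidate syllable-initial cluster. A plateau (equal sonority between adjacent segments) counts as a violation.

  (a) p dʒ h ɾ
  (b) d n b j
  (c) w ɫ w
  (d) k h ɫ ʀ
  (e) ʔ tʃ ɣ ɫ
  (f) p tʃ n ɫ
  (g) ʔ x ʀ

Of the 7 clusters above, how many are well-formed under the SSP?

5

(a) sonority 1-2-3-6: well-formed.
(b) sonority 1-4-1-7: ill-formed.
(c) sonority 7-5-7: ill-formed.
(d) sonority 1-3-5-6: well-formed.
(e) sonority 1-2-3-5: well-formed.
(f) sonority 1-2-4-5: well-formed.
(g) sonority 1-3-6: well-formed.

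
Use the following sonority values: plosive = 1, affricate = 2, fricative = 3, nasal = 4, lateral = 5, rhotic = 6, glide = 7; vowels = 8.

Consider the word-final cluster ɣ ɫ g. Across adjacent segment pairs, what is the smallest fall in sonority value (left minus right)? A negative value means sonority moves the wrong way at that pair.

/ɣ/ is a fricative (sonority 3).
/ɫ/ is a lateral (sonority 5).
/g/ is a plosive (sonority 1).
/ɣ/→/ɫ/: change -2.
/ɫ/→/g/: change +4.
Minimum = -2.

-2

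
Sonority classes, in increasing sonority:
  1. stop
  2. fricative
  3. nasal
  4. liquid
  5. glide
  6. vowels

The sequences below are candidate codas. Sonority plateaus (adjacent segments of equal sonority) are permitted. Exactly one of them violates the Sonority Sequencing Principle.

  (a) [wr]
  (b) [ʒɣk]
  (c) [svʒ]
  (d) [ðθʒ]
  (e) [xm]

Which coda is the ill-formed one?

(a) [wr]: profile 5-4 — obeys.
(b) [ʒɣk]: profile 2-2-1 — obeys.
(c) [svʒ]: profile 2-2-2 — obeys.
(d) [ðθʒ]: profile 2-2-2 — obeys.
(e) [xm]: profile 2-3 — violates.

e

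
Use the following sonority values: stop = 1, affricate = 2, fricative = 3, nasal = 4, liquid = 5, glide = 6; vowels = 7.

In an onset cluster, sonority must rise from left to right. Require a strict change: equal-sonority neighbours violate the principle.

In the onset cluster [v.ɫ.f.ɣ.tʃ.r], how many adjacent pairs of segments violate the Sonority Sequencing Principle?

3

/v/ — fricative, sonority 3.
/ɫ/ — liquid, sonority 5.
/f/ — fricative, sonority 3.
/ɣ/ — fricative, sonority 3.
/tʃ/ — affricate, sonority 2.
/r/ — liquid, sonority 5.
/v/→/ɫ/: 3→5 (rises) — ok.
/ɫ/→/f/: 5→3 (does not rise) — violation.
/f/→/ɣ/: 3→3 (plateau) — violation.
/ɣ/→/tʃ/: 3→2 (does not rise) — violation.
/tʃ/→/r/: 2→5 (rises) — ok.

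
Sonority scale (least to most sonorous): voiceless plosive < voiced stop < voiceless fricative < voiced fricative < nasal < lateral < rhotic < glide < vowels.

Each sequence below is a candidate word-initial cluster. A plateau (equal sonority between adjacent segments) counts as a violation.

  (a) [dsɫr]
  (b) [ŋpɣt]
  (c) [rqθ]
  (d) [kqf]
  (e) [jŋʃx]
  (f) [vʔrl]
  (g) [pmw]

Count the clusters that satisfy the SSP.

(a) 2-3-6-7 → obeys
(b) 5-1-4-1 → violates
(c) 7-1-3 → violates
(d) 1-1-3 → violates
(e) 8-5-3-3 → violates
(f) 4-1-7-6 → violates
(g) 1-5-8 → obeys

2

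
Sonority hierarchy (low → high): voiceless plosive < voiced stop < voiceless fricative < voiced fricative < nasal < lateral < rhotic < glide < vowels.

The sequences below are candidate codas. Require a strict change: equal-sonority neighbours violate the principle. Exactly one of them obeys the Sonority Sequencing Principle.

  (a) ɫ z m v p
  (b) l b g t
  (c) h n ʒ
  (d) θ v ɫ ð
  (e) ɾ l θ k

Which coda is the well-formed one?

(a) sonority 6-4-5-4-1: ill-formed.
(b) sonority 6-2-2-1: ill-formed.
(c) sonority 3-5-4: ill-formed.
(d) sonority 3-4-6-4: ill-formed.
(e) sonority 7-6-3-1: well-formed.

e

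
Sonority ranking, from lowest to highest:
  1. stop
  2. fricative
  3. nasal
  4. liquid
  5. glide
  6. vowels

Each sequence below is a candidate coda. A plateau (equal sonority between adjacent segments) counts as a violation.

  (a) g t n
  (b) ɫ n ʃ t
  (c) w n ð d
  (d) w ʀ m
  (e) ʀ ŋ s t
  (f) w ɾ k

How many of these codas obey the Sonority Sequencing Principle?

(a) sonority 1-1-3: ill-formed.
(b) sonority 4-3-2-1: well-formed.
(c) sonority 5-3-2-1: well-formed.
(d) sonority 5-4-3: well-formed.
(e) sonority 4-3-2-1: well-formed.
(f) sonority 5-4-1: well-formed.

5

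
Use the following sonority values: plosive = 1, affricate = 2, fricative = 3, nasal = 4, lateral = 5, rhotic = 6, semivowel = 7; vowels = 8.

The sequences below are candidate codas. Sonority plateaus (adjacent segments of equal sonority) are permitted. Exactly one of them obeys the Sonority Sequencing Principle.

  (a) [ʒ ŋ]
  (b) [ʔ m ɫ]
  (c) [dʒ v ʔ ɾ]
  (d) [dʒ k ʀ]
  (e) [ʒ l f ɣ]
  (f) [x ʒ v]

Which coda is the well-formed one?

(a) [ʒ ŋ]: profile 3-4 — violates.
(b) [ʔ m ɫ]: profile 1-4-5 — violates.
(c) [dʒ v ʔ ɾ]: profile 2-3-1-6 — violates.
(d) [dʒ k ʀ]: profile 2-1-6 — violates.
(e) [ʒ l f ɣ]: profile 3-5-3-3 — violates.
(f) [x ʒ v]: profile 3-3-3 — obeys.

f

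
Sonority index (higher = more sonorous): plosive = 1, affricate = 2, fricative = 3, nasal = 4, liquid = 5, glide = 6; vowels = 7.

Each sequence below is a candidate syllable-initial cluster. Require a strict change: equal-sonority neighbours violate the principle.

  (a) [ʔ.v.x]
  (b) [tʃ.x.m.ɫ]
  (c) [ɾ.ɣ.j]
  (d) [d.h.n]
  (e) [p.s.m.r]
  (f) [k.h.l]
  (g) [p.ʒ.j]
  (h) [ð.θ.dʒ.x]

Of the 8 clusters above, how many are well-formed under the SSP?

5

(a) 1-3-3 → violates
(b) 2-3-4-5 → obeys
(c) 5-3-6 → violates
(d) 1-3-4 → obeys
(e) 1-3-4-5 → obeys
(f) 1-3-5 → obeys
(g) 1-3-6 → obeys
(h) 3-3-2-3 → violates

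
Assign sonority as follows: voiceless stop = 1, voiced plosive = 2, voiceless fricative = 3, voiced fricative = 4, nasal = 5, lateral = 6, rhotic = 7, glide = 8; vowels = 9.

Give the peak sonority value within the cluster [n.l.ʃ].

/n/: nasal = 5.
/l/: lateral = 6.
/ʃ/: voiceless fricative = 3.
The maximum is 6.

6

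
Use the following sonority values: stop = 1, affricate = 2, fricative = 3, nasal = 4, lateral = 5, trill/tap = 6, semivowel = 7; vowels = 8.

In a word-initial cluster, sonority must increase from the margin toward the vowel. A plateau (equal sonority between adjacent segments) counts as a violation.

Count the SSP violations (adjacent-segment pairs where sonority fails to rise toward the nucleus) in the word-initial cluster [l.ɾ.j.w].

/l/ — lateral, sonority 5.
/ɾ/ — trill/tap, sonority 6.
/j/ — semivowel, sonority 7.
/w/ — semivowel, sonority 7.
/l/→/ɾ/: 5→6 (rises) — ok.
/ɾ/→/j/: 6→7 (rises) — ok.
/j/→/w/: 7→7 (plateau) — violation.

1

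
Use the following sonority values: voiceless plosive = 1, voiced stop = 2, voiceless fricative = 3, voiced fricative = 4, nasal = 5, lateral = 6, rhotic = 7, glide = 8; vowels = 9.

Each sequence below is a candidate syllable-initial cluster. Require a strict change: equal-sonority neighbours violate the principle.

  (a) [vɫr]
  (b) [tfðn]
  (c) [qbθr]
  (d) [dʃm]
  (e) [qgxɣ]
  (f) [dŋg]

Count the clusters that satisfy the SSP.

(a) 4-6-7 → obeys
(b) 1-3-4-5 → obeys
(c) 1-2-3-7 → obeys
(d) 2-3-5 → obeys
(e) 1-2-3-4 → obeys
(f) 2-5-2 → violates

5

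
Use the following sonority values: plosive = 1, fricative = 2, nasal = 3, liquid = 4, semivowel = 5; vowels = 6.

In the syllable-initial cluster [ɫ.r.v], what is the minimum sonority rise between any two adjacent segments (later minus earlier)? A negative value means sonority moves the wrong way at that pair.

-2

/ɫ/: liquid = 4.
/r/: liquid = 4.
/v/: fricative = 2.
/ɫ/→/r/: change +0.
/r/→/v/: change -2.
Minimum = -2.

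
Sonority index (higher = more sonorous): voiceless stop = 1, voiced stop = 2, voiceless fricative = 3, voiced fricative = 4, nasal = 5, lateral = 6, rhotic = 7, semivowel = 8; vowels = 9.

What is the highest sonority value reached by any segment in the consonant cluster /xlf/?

6

/x/: voiceless fricative = 3.
/l/: lateral = 6.
/f/: voiceless fricative = 3.
The maximum is 6.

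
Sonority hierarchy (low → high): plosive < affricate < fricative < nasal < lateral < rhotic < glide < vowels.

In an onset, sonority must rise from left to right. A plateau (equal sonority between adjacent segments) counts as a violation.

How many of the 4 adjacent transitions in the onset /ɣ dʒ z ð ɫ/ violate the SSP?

2

/ɣ/ is a fricative (sonority 3).
/dʒ/ is an affricate (sonority 2).
/z/ is a fricative (sonority 3).
/ð/ is a fricative (sonority 3).
/ɫ/ is a lateral (sonority 5).
/ɣ/→/dʒ/: 3→2 (does not rise) — violation.
/dʒ/→/z/: 2→3 (rises) — ok.
/z/→/ð/: 3→3 (plateau) — violation.
/ð/→/ɫ/: 3→5 (rises) — ok.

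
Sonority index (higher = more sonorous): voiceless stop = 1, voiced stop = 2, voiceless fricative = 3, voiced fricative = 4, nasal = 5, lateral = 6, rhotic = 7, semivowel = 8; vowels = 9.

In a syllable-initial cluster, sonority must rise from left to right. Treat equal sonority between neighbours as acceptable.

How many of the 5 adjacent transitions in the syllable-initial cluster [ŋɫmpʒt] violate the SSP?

/ŋ/ is a nasal (sonority 5).
/ɫ/ is a lateral (sonority 6).
/m/ is a nasal (sonority 5).
/p/ is a voiceless stop (sonority 1).
/ʒ/ is a voiced fricative (sonority 4).
/t/ is a voiceless stop (sonority 1).
/ŋ/→/ɫ/: 5→6 (rises) — ok.
/ɫ/→/m/: 6→5 (does not rise) — violation.
/m/→/p/: 5→1 (does not rise) — violation.
/p/→/ʒ/: 1→4 (rises) — ok.
/ʒ/→/t/: 4→1 (does not rise) — violation.

3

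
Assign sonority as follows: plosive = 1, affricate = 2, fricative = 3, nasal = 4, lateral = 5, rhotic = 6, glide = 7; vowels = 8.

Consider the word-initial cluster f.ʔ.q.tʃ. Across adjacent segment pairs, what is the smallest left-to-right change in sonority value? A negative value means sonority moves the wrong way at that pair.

/f/: fricative = 3.
/ʔ/: plosive = 1.
/q/: plosive = 1.
/tʃ/: affricate = 2.
/f/→/ʔ/: change -2.
/ʔ/→/q/: change +0.
/q/→/tʃ/: change +1.
Minimum = -2.

-2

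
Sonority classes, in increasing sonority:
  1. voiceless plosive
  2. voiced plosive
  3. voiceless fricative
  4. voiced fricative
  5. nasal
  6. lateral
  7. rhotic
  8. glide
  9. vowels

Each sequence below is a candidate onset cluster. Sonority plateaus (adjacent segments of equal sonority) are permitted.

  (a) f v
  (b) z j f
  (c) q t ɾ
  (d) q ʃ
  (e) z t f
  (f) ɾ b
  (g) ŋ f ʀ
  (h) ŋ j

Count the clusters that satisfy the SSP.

4

(a) sonority 3-4: well-formed.
(b) sonority 4-8-3: ill-formed.
(c) sonority 1-1-7: well-formed.
(d) sonority 1-3: well-formed.
(e) sonority 4-1-3: ill-formed.
(f) sonority 7-2: ill-formed.
(g) sonority 5-3-7: ill-formed.
(h) sonority 5-8: well-formed.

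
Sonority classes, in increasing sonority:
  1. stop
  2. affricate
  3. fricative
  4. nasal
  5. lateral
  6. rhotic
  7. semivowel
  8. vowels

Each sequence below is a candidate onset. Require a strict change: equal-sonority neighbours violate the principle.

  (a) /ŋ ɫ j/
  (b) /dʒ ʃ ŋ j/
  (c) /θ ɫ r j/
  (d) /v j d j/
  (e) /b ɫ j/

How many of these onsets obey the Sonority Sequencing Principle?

4

(a) sonority 4-5-7: well-formed.
(b) sonority 2-3-4-7: well-formed.
(c) sonority 3-5-6-7: well-formed.
(d) sonority 3-7-1-7: ill-formed.
(e) sonority 1-5-7: well-formed.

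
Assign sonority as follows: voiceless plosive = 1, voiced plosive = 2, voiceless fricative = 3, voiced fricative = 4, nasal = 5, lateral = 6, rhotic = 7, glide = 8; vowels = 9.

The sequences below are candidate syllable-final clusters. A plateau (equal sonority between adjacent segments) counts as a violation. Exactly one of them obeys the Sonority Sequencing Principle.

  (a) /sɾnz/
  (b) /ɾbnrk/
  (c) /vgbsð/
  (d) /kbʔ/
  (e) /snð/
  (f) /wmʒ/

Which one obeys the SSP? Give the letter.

(a) sonority 3-7-5-4: ill-formed.
(b) sonority 7-2-5-7-1: ill-formed.
(c) sonority 4-2-2-3-4: ill-formed.
(d) sonority 1-2-1: ill-formed.
(e) sonority 3-5-4: ill-formed.
(f) sonority 8-5-4: well-formed.

f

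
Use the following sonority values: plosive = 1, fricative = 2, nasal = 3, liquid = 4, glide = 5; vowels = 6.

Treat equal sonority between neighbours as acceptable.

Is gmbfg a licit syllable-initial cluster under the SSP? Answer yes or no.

no

/g/ — plosive, sonority 1.
/m/ — nasal, sonority 3.
/b/ — plosive, sonority 1.
/f/ — fricative, sonority 2.
/g/ — plosive, sonority 1.
The profile is 1-3-1-2-1. Between /m/ (3) and /b/ (1) sonority does not rise, so the cluster violates the SSP.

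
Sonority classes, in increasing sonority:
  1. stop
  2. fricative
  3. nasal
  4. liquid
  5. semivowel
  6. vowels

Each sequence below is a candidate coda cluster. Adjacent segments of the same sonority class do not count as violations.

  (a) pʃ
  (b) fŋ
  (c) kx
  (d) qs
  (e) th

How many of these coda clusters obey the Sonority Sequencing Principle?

(a) 1-2 → violates
(b) 2-3 → violates
(c) 1-2 → violates
(d) 1-2 → violates
(e) 1-2 → violates

0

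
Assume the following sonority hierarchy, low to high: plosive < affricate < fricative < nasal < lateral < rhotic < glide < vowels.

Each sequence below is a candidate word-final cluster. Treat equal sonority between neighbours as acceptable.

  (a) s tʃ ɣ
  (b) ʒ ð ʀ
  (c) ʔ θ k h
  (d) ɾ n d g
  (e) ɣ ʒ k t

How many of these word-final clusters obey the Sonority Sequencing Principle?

(a) sonority 3-2-3: ill-formed.
(b) sonority 3-3-6: ill-formed.
(c) sonority 1-3-1-3: ill-formed.
(d) sonority 6-4-1-1: well-formed.
(e) sonority 3-3-1-1: well-formed.

2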